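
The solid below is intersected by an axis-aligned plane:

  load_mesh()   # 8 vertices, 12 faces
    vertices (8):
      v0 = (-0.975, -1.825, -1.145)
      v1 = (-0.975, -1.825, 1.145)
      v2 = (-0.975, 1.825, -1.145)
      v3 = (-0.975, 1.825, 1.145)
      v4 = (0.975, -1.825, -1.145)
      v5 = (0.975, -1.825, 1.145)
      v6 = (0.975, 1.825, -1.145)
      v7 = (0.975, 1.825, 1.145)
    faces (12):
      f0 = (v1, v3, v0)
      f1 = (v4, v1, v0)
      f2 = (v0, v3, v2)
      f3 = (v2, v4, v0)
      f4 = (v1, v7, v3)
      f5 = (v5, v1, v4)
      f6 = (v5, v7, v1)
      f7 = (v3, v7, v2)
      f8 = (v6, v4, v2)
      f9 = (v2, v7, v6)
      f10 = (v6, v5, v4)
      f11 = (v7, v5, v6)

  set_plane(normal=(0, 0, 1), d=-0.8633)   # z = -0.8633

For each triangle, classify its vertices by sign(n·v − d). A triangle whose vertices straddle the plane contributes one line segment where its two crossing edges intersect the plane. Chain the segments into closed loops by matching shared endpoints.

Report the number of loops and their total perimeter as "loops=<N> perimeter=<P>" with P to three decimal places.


Straddling triangles (8 of 12):
  (v1,v3,v0) [++-] → (-0.975, -1.376, -0.8633)–(-0.975, -1.825, -0.8633)  len=0.4490
  (v4,v1,v0) [-+-] → (0.735124, -1.825, -0.8633)–(-0.975, -1.825, -0.8633)  len=1.7101
  (v0,v3,v2) [-+-] → (-0.975, -1.376, -0.8633)–(-0.975, 1.825, -0.8633)  len=3.2010
  (v5,v1,v4) [++-] → (0.735124, -1.825, -0.8633)–(0.975, -1.825, -0.8633)  len=0.2399
  (v3,v7,v2) [++-] → (-0.735124, 1.825, -0.8633)–(-0.975, 1.825, -0.8633)  len=0.2399
  (v2,v7,v6) [-+-] → (-0.735124, 1.825, -0.8633)–(0.975, 1.825, -0.8633)  len=1.7101
  (v6,v5,v4) [-+-] → (0.975, 1.376, -0.8633)–(0.975, -1.825, -0.8633)  len=3.2010
  (v7,v5,v6) [++-] → (0.975, 1.376, -0.8633)–(0.975, 1.825, -0.8633)  len=0.4490

Chained into 1 loop(s):
  loop 1: 8 segments, perimeter = 11.2000
Total perimeter = 11.200

loops=1 perimeter=11.200


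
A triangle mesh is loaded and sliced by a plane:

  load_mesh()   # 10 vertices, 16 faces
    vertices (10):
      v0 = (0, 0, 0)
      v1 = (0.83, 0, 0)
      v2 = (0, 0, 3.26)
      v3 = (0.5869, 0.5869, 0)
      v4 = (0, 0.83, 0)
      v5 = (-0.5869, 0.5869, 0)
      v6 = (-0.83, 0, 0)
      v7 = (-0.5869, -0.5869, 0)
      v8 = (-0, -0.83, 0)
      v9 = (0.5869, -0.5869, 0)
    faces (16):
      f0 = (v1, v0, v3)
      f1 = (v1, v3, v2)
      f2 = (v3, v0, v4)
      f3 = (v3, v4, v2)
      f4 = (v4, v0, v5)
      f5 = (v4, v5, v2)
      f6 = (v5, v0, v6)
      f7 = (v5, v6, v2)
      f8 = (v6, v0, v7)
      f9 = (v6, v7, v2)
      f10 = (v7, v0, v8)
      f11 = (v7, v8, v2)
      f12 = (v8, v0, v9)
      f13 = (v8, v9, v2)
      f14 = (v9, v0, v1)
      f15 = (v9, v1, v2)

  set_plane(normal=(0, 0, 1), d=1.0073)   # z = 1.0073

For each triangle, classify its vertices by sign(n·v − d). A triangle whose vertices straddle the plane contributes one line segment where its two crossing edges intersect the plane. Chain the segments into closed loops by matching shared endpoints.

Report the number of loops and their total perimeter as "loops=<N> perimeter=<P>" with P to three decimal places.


loops=1 perimeter=3.512

Straddling triangles (8 of 16):
  (v1,v3,v2) [--+] → (0.405555, 0.405555, 1.0073)–(0.57354, 0, 1.0073)  len=0.4390
  (v3,v4,v2) [--+] → (0, 0.57354, 1.0073)–(0.405555, 0.405555, 1.0073)  len=0.4390
  (v4,v5,v2) [--+] → (-0.405555, 0.405555, 1.0073)–(0, 0.57354, 1.0073)  len=0.4390
  (v5,v6,v2) [--+] → (-0.57354, 0, 1.0073)–(-0.405555, 0.405555, 1.0073)  len=0.4390
  (v6,v7,v2) [--+] → (-0.405555, -0.405555, 1.0073)–(-0.57354, 0, 1.0073)  len=0.4390
  (v7,v8,v2) [--+] → (0, -0.57354, 1.0073)–(-0.405555, -0.405555, 1.0073)  len=0.4390
  (v8,v9,v2) [--+] → (0.405555, -0.405555, 1.0073)–(0, -0.57354, 1.0073)  len=0.4390
  (v9,v1,v2) [--+] → (0.57354, 0, 1.0073)–(0.405555, -0.405555, 1.0073)  len=0.4390

Chained into 1 loop(s):
  loop 1: 8 segments, perimeter = 3.5118
Total perimeter = 3.512


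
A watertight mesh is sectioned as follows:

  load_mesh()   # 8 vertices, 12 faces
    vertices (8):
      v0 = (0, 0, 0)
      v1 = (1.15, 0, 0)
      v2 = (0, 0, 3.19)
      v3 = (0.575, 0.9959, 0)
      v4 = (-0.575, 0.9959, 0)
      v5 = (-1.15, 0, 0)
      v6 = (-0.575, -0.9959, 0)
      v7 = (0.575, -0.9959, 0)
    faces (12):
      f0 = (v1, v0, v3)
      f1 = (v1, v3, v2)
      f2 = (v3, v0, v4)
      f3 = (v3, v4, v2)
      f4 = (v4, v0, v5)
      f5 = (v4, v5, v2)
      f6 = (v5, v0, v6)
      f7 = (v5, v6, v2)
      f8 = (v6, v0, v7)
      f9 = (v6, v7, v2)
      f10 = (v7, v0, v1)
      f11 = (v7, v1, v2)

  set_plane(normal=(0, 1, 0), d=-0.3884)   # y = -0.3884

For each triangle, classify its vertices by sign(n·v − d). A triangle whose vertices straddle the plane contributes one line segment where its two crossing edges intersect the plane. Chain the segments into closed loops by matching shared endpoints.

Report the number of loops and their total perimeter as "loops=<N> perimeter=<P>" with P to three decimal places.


loops=1 perimeter=6.437

Straddling triangles (6 of 12):
  (v5,v0,v6) [++-] → (-0.224249, -0.3884, 0)–(-0.925751, -0.3884, 0)  len=0.7015
  (v5,v6,v2) [+-+] → (-0.925751, -0.3884, 0)–(-0.224249, -0.3884, 1.9459)  len=2.0685
  (v6,v0,v7) [-+-] → (-0.224249, -0.3884, 0)–(0.224249, -0.3884, 0)  len=0.4485
  (v6,v7,v2) [--+] → (0.224249, -0.3884, 1.9459)–(-0.224249, -0.3884, 1.9459)  len=0.4485
  (v7,v0,v1) [-++] → (0.224249, -0.3884, 0)–(0.925751, -0.3884, 0)  len=0.7015
  (v7,v1,v2) [-++] → (0.925751, -0.3884, 0)–(0.224249, -0.3884, 1.9459)  len=2.0685

Chained into 1 loop(s):
  loop 1: 6 segments, perimeter = 6.4370
Total perimeter = 6.437


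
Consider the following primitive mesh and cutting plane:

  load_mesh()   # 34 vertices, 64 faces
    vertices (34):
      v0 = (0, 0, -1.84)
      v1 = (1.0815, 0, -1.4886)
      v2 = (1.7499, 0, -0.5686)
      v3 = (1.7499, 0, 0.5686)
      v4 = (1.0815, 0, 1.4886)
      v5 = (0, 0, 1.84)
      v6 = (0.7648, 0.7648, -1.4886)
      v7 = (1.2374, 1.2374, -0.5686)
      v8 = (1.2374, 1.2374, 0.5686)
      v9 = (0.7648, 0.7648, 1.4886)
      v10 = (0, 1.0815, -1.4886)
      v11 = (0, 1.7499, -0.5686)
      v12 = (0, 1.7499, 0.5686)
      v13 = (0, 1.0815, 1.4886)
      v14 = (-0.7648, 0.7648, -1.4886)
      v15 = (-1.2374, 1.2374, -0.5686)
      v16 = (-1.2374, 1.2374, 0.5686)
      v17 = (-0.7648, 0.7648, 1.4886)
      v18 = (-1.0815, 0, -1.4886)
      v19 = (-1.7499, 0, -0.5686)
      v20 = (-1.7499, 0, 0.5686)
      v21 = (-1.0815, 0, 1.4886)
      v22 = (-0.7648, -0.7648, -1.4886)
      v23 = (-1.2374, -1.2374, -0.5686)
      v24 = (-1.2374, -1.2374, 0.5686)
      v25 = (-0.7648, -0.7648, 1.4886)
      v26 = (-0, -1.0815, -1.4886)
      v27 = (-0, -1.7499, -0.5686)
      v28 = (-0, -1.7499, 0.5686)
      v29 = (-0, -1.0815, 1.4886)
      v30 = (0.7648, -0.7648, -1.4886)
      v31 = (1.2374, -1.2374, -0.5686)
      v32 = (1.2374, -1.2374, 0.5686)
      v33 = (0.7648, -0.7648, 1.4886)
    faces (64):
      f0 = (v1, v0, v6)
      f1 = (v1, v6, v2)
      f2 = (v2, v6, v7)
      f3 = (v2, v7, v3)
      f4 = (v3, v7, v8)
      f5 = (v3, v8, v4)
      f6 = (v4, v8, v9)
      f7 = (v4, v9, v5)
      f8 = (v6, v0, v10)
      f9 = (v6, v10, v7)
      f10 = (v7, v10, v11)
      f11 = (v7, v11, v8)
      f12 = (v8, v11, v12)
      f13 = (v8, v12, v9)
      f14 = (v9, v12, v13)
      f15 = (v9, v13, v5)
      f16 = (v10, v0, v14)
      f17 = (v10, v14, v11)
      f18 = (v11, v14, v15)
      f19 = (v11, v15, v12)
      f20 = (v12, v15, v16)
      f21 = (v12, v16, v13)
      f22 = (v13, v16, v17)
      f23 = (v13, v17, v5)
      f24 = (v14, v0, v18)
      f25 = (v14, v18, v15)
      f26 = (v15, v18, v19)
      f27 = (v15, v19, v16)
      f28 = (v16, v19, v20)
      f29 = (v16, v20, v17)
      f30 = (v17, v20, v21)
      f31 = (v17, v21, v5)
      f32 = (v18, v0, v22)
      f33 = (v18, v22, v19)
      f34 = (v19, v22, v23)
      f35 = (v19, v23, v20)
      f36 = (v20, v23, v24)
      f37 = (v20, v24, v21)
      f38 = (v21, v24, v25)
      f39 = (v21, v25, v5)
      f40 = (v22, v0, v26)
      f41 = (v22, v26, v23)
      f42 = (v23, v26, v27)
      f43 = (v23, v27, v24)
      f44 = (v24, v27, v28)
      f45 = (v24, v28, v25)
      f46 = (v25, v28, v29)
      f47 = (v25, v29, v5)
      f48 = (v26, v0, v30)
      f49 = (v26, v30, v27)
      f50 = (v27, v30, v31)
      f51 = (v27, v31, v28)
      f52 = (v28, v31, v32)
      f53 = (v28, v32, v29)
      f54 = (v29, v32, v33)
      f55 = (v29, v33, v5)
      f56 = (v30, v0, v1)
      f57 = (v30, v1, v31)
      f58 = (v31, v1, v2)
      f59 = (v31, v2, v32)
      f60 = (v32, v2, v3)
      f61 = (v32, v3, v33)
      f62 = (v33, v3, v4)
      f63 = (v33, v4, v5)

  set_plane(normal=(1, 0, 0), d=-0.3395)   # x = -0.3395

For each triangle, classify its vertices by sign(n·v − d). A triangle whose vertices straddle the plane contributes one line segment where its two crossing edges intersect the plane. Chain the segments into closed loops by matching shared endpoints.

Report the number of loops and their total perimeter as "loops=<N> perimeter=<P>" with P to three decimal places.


Straddling triangles (20 of 64):
  (v10,v0,v14) [++-] → (-0.3395, 0.3395, -1.68401)–(-0.3395, 0.940915, -1.4886)  len=0.6324
  (v10,v14,v11) [+-+] → (-0.3395, 0.940915, -1.4886)–(-0.3395, 1.31261, -0.976994)  len=0.6324
  (v11,v14,v15) [+--] → (-0.3395, 1.31261, -0.976994)–(-0.3395, 1.60929, -0.5686)  len=0.5048
  (v11,v15,v12) [+-+] → (-0.3395, 1.60929, -0.5686)–(-0.3395, 1.60929, 0.256591)  len=0.8252
  (v12,v15,v16) [+--] → (-0.3395, 1.60929, 0.256591)–(-0.3395, 1.60929, 0.5686)  len=0.3120
  (v12,v16,v13) [+-+] → (-0.3395, 1.60929, 0.5686)–(-0.3395, 1.12427, 1.23618)  len=0.8252
  (v13,v16,v17) [+--] → (-0.3395, 1.12427, 1.23618)–(-0.3395, 0.940915, 1.4886)  len=0.3120
  (v13,v17,v5) [+-+] → (-0.3395, 0.940915, 1.4886)–(-0.3395, 0.3395, 1.68401)  len=0.6324
  (v14,v0,v18) [-+-] → (-0.3395, 0.3395, -1.68401)–(-0.3395, 0, -1.72969)  len=0.3426
  (v17,v21,v5) [--+] → (-0.3395, 0, 1.72969)–(-0.3395, 0.3395, 1.68401)  len=0.3426
  (v18,v0,v22) [-+-] → (-0.3395, 0, -1.72969)–(-0.3395, -0.3395, -1.68401)  len=0.3426
  (v21,v25,v5) [--+] → (-0.3395, -0.3395, 1.68401)–(-0.3395, 0, 1.72969)  len=0.3426
  (v22,v0,v26) [-++] → (-0.3395, -0.3395, -1.68401)–(-0.3395, -0.940915, -1.4886)  len=0.6324
  (v22,v26,v23) [-+-] → (-0.3395, -0.940915, -1.4886)–(-0.3395, -1.12427, -1.23618)  len=0.3120
  (v23,v26,v27) [-++] → (-0.3395, -1.12427, -1.23618)–(-0.3395, -1.60929, -0.5686)  len=0.8252
  (v23,v27,v24) [-+-] → (-0.3395, -1.60929, -0.5686)–(-0.3395, -1.60929, -0.256591)  len=0.3120
  (v24,v27,v28) [-++] → (-0.3395, -1.60929, -0.256591)–(-0.3395, -1.60929, 0.5686)  len=0.8252
  (v24,v28,v25) [-+-] → (-0.3395, -1.60929, 0.5686)–(-0.3395, -1.31261, 0.976994)  len=0.5048
  (v25,v28,v29) [-++] → (-0.3395, -1.31261, 0.976994)–(-0.3395, -0.940915, 1.4886)  len=0.6324
  (v25,v29,v5) [-++] → (-0.3395, -0.940915, 1.4886)–(-0.3395, -0.3395, 1.68401)  len=0.6324

Chained into 1 loop(s):
  loop 1: 20 segments, perimeter = 10.7227
Total perimeter = 10.723

loops=1 perimeter=10.723


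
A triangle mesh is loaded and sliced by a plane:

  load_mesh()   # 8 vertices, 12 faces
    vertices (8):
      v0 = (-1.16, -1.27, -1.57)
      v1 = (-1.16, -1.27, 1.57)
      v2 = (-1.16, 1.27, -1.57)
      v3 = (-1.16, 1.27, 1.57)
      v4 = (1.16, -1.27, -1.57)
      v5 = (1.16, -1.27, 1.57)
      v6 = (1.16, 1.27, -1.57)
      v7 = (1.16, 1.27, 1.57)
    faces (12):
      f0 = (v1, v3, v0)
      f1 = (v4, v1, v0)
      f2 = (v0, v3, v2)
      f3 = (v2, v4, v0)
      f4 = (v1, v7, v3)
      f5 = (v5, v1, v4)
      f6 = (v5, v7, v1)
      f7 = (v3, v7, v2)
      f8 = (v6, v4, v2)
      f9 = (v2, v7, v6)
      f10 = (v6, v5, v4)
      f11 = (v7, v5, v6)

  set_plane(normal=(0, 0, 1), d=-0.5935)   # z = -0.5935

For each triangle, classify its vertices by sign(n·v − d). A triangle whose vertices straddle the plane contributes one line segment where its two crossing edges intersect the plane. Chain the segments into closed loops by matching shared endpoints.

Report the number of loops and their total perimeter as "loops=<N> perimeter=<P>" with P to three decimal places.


Straddling triangles (8 of 12):
  (v1,v3,v0) [++-] → (-1.16, -0.480092, -0.5935)–(-1.16, -1.27, -0.5935)  len=0.7899
  (v4,v1,v0) [-+-] → (0.43851, -1.27, -0.5935)–(-1.16, -1.27, -0.5935)  len=1.5985
  (v0,v3,v2) [-+-] → (-1.16, -0.480092, -0.5935)–(-1.16, 1.27, -0.5935)  len=1.7501
  (v5,v1,v4) [++-] → (0.43851, -1.27, -0.5935)–(1.16, -1.27, -0.5935)  len=0.7215
  (v3,v7,v2) [++-] → (-0.43851, 1.27, -0.5935)–(-1.16, 1.27, -0.5935)  len=0.7215
  (v2,v7,v6) [-+-] → (-0.43851, 1.27, -0.5935)–(1.16, 1.27, -0.5935)  len=1.5985
  (v6,v5,v4) [-+-] → (1.16, 0.480092, -0.5935)–(1.16, -1.27, -0.5935)  len=1.7501
  (v7,v5,v6) [++-] → (1.16, 0.480092, -0.5935)–(1.16, 1.27, -0.5935)  len=0.7899

Chained into 1 loop(s):
  loop 1: 8 segments, perimeter = 9.7200
Total perimeter = 9.720

loops=1 perimeter=9.720


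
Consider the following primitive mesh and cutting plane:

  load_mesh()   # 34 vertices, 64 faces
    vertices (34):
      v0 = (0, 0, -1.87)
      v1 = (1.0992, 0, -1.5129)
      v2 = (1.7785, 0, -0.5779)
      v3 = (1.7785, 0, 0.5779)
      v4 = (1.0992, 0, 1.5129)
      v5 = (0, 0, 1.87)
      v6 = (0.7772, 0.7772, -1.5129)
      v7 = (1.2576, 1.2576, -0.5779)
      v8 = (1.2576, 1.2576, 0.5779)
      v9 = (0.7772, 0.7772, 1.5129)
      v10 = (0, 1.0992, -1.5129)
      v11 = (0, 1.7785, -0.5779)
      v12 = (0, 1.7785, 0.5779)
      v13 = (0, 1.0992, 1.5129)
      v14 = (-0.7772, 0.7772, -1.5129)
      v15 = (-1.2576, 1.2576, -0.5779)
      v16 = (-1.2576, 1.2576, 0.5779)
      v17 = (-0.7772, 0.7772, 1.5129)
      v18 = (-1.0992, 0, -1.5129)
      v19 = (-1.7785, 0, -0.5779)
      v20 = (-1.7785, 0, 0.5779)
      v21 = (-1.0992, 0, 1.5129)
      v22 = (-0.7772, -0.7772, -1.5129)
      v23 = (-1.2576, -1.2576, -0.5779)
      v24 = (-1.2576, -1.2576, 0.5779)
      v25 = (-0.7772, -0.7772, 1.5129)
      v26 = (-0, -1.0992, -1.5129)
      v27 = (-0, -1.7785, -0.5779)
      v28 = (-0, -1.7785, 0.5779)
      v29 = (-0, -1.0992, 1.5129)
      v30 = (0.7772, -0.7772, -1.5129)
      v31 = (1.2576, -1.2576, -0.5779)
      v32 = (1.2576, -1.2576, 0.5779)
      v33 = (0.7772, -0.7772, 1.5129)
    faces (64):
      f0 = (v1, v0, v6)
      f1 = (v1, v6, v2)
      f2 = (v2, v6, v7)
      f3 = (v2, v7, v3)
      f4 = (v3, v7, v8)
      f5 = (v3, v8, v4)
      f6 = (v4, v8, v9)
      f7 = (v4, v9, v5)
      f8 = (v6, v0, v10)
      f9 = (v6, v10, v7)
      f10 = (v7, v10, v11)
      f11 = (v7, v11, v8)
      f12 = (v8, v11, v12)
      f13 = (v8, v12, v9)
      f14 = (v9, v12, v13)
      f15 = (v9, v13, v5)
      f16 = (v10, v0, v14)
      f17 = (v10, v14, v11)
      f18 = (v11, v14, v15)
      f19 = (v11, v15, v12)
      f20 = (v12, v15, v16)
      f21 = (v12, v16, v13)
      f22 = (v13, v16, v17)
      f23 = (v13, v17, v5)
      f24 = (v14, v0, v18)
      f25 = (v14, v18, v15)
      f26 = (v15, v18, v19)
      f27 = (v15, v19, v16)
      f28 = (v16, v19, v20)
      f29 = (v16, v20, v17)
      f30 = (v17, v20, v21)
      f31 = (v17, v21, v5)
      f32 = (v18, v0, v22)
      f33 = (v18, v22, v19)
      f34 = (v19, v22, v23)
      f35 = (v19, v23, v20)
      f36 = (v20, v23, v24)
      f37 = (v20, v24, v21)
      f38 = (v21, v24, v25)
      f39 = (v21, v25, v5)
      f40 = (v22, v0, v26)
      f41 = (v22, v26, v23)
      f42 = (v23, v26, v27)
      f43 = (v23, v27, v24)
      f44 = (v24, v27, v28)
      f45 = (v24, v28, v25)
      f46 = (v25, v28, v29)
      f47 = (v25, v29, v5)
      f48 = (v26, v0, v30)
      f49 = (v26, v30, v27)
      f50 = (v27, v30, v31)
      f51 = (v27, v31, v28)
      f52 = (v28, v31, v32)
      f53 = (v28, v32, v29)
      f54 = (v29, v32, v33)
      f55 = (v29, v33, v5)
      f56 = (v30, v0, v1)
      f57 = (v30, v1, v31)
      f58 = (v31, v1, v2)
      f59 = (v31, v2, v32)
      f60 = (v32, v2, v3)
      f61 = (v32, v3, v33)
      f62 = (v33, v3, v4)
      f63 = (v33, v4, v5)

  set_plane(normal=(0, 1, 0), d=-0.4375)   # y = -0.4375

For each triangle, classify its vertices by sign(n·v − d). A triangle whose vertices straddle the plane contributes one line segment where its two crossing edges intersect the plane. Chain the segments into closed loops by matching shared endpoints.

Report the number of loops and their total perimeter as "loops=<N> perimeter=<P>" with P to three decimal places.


loops=1 perimeter=10.721

Straddling triangles (20 of 64):
  (v18,v0,v22) [++-] → (-0.4375, -0.4375, -1.66898)–(-0.91794, -0.4375, -1.5129)  len=0.5052
  (v18,v22,v19) [+-+] → (-0.91794, -0.4375, -1.5129)–(-1.21485, -0.4375, -1.10423)  len=0.5051
  (v19,v22,v23) [+--] → (-1.21485, -0.4375, -1.10423)–(-1.59729, -0.4375, -0.5779)  len=0.6506
  (v19,v23,v20) [+-+] → (-1.59729, -0.4375, -0.5779)–(-1.59729, -0.4375, 0.175815)  len=0.7537
  (v20,v23,v24) [+--] → (-1.59729, -0.4375, 0.175815)–(-1.59729, -0.4375, 0.5779)  len=0.4021
  (v20,v24,v21) [+-+] → (-1.59729, -0.4375, 0.5779)–(-1.1543, -0.4375, 1.18763)  len=0.7537
  (v21,v24,v25) [+--] → (-1.1543, -0.4375, 1.18763)–(-0.91794, -0.4375, 1.5129)  len=0.4021
  (v21,v25,v5) [+-+] → (-0.91794, -0.4375, 1.5129)–(-0.4375, -0.4375, 1.66898)  len=0.5052
  (v22,v0,v26) [-+-] → (-0.4375, -0.4375, -1.66898)–(0, -0.4375, -1.72787)  len=0.4414
  (v25,v29,v5) [--+] → (0, -0.4375, 1.72787)–(-0.4375, -0.4375, 1.66898)  len=0.4414
  (v26,v0,v30) [-+-] → (0, -0.4375, -1.72787)–(0.4375, -0.4375, -1.66898)  len=0.4414
  (v29,v33,v5) [--+] → (0.4375, -0.4375, 1.66898)–(0, -0.4375, 1.72787)  len=0.4414
  (v30,v0,v1) [-++] → (0.4375, -0.4375, -1.66898)–(0.91794, -0.4375, -1.5129)  len=0.5052
  (v30,v1,v31) [-+-] → (0.91794, -0.4375, -1.5129)–(1.1543, -0.4375, -1.18763)  len=0.4021
  (v31,v1,v2) [-++] → (1.1543, -0.4375, -1.18763)–(1.59729, -0.4375, -0.5779)  len=0.7537
  (v31,v2,v32) [-+-] → (1.59729, -0.4375, -0.5779)–(1.59729, -0.4375, -0.175815)  len=0.4021
  (v32,v2,v3) [-++] → (1.59729, -0.4375, -0.175815)–(1.59729, -0.4375, 0.5779)  len=0.7537
  (v32,v3,v33) [-+-] → (1.59729, -0.4375, 0.5779)–(1.21485, -0.4375, 1.10423)  len=0.6506
  (v33,v3,v4) [-++] → (1.21485, -0.4375, 1.10423)–(0.91794, -0.4375, 1.5129)  len=0.5051
  (v33,v4,v5) [-++] → (0.91794, -0.4375, 1.5129)–(0.4375, -0.4375, 1.66898)  len=0.5052

Chained into 1 loop(s):
  loop 1: 20 segments, perimeter = 10.7210
Total perimeter = 10.721


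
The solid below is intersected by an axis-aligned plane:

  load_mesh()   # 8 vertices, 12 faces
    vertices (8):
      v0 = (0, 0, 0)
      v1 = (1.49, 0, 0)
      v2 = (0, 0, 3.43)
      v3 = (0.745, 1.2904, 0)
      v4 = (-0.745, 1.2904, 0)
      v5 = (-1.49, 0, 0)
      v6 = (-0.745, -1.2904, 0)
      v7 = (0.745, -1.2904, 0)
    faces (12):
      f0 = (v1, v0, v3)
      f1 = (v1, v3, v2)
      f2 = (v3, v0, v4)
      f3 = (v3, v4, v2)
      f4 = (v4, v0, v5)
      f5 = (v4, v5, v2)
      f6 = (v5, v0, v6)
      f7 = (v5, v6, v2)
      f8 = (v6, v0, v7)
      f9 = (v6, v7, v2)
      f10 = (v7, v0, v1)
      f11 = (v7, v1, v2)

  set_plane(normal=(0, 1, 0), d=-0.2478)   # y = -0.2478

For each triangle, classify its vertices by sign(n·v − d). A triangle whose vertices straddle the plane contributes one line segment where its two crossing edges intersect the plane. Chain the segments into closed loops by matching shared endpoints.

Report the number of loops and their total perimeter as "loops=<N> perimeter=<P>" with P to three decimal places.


Straddling triangles (6 of 12):
  (v5,v0,v6) [++-] → (-0.143065, -0.2478, 0)–(-1.34694, -0.2478, 0)  len=1.2039
  (v5,v6,v2) [+-+] → (-1.34694, -0.2478, 0)–(-0.143065, -0.2478, 2.77133)  len=3.0215
  (v6,v0,v7) [-+-] → (-0.143065, -0.2478, 0)–(0.143065, -0.2478, 0)  len=0.2861
  (v6,v7,v2) [--+] → (0.143065, -0.2478, 2.77133)–(-0.143065, -0.2478, 2.77133)  len=0.2861
  (v7,v0,v1) [-++] → (0.143065, -0.2478, 0)–(1.34694, -0.2478, 0)  len=1.2039
  (v7,v1,v2) [-++] → (1.34694, -0.2478, 0)–(0.143065, -0.2478, 2.77133)  len=3.0215

Chained into 1 loop(s):
  loop 1: 6 segments, perimeter = 9.0230
Total perimeter = 9.023

loops=1 perimeter=9.023


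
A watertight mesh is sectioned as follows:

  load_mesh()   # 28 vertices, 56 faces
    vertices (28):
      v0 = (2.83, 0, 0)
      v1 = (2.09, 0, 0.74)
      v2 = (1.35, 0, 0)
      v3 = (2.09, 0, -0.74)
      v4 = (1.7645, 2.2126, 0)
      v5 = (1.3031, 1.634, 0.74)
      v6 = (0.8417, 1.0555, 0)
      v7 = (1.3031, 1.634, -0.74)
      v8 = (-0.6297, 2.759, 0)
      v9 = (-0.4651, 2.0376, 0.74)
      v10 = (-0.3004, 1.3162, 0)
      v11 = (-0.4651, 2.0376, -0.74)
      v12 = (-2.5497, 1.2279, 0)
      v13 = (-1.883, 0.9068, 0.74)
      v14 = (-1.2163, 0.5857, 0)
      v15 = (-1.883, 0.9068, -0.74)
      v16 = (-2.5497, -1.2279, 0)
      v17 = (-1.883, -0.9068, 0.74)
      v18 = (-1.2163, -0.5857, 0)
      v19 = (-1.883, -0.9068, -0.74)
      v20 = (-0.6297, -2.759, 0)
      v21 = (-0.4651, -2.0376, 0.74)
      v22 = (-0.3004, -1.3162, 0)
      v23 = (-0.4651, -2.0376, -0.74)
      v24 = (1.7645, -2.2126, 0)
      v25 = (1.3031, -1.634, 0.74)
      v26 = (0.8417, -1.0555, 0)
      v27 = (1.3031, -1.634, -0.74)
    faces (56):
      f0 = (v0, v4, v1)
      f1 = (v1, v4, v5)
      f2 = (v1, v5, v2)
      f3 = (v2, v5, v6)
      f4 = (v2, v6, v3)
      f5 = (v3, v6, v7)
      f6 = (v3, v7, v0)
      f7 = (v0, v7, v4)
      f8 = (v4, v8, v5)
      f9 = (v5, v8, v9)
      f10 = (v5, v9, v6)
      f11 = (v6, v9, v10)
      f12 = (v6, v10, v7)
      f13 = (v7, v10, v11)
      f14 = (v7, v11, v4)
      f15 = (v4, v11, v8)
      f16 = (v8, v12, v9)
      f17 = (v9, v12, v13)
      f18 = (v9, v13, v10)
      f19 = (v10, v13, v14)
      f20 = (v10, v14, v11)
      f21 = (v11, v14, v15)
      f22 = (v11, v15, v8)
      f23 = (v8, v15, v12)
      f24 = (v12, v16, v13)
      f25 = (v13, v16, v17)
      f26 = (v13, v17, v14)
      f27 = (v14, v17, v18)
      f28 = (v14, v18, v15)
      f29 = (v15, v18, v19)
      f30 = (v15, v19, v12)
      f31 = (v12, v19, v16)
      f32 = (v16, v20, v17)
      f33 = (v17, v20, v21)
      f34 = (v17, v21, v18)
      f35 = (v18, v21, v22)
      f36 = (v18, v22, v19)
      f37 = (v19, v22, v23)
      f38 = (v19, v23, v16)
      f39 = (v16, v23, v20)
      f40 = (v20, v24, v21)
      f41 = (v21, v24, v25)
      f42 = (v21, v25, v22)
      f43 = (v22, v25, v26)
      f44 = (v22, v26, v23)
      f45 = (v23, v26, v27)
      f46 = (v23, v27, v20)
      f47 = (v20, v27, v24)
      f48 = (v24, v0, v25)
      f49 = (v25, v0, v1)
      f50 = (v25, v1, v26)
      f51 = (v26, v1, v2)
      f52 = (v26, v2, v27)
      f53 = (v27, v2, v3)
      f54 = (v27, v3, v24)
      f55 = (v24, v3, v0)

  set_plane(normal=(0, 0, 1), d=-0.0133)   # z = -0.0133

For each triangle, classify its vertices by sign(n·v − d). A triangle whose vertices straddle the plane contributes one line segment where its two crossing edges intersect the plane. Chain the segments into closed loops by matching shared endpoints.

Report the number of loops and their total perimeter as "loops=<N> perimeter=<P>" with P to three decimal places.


loops=2 perimeter=25.391

Straddling triangles (28 of 56):
  (v2,v6,v3) [++-] → (0.864136, 1.03653, -0.0133)–(1.3633, 0, -0.0133)  len=1.1505
  (v3,v6,v7) [-+-] → (0.864136, 1.03653, -0.0133)–(0.849993, 1.0659, -0.0133)  len=0.0326
  (v3,v7,v0) [--+] → (2.80256, 0.0293678, -0.0133)–(2.8167, 0, -0.0133)  len=0.0326
  (v0,v7,v4) [+-+] → (2.80256, 0.0293678, -0.0133)–(1.75621, 2.2022, -0.0133)  len=2.4116
  (v6,v10,v7) [++-] → (-0.27158, 1.32191, -0.0133)–(0.849993, 1.0659, -0.0133)  len=1.1504
  (v7,v10,v11) [-+-] → (-0.27158, 1.32191, -0.0133)–(-0.30336, 1.32917, -0.0133)  len=0.0326
  (v7,v11,v4) [--+] → (1.72443, 2.20945, -0.0133)–(1.75621, 2.2022, -0.0133)  len=0.0326
  (v4,v11,v8) [+-+] → (1.72443, 2.20945, -0.0133)–(-0.626742, 2.74603, -0.0133)  len=2.4116
  (v10,v14,v11) [++-] → (-1.2028, 0.611795, -0.0133)–(-0.30336, 1.32917, -0.0133)  len=1.1505
  (v11,v14,v15) [-+-] → (-1.2028, 0.611795, -0.0133)–(-1.22828, 0.591471, -0.0133)  len=0.0326
  (v11,v15,v8) [--+] → (-0.652226, 2.72571, -0.0133)–(-0.626742, 2.74603, -0.0133)  len=0.0326
  (v8,v15,v12) [+-+] → (-0.652226, 2.72571, -0.0133)–(-2.53772, 1.22213, -0.0133)  len=2.4116
  (v14,v18,v15) [++-] → (-1.22828, -0.558875, -0.0133)–(-1.22828, 0.591471, -0.0133)  len=1.1503
  (v15,v18,v19) [-+-] → (-1.22828, -0.558875, -0.0133)–(-1.22828, -0.591471, -0.0133)  len=0.0326
  (v15,v19,v12) [--+] → (-2.53772, 1.18953, -0.0133)–(-2.53772, 1.22213, -0.0133)  len=0.0326
  (v12,v19,v16) [+-+] → (-2.53772, 1.18953, -0.0133)–(-2.53772, -1.22213, -0.0133)  len=2.4117
  (v18,v22,v19) [++-] → (-0.328844, -1.30884, -0.0133)–(-1.22828, -0.591471, -0.0133)  len=1.1505
  (v19,v22,v23) [-+-] → (-0.328844, -1.30884, -0.0133)–(-0.30336, -1.32917, -0.0133)  len=0.0326
  (v19,v23,v16) [--+] → (-2.51223, -1.24245, -0.0133)–(-2.53772, -1.22213, -0.0133)  len=0.0326
  (v16,v23,v20) [+-+] → (-2.51223, -1.24245, -0.0133)–(-0.626742, -2.74603, -0.0133)  len=2.4116
  (v22,v26,v23) [++-] → (0.818213, -1.07315, -0.0133)–(-0.30336, -1.32917, -0.0133)  len=1.1504
  (v23,v26,v27) [-+-] → (0.818213, -1.07315, -0.0133)–(0.849993, -1.0659, -0.0133)  len=0.0326
  (v23,v27,v20) [--+] → (-0.594962, -2.73878, -0.0133)–(-0.626742, -2.74603, -0.0133)  len=0.0326
  (v20,v27,v24) [+-+] → (-0.594962, -2.73878, -0.0133)–(1.75621, -2.2022, -0.0133)  len=2.4116
  (v26,v2,v27) [++-] → (1.34916, -0.0293678, -0.0133)–(0.849993, -1.0659, -0.0133)  len=1.1505
  (v27,v2,v3) [-+-] → (1.34916, -0.0293678, -0.0133)–(1.3633, 0, -0.0133)  len=0.0326
  (v27,v3,v24) [--+] → (1.77035, -2.17283, -0.0133)–(1.75621, -2.2022, -0.0133)  len=0.0326
  (v24,v3,v0) [+-+] → (1.77035, -2.17283, -0.0133)–(2.8167, 0, -0.0133)  len=2.4116

Chained into 2 loop(s):
  loop 1: 14 segments, perimeter = 8.2812
  loop 2: 14 segments, perimeter = 17.1096
Total perimeter = 25.391


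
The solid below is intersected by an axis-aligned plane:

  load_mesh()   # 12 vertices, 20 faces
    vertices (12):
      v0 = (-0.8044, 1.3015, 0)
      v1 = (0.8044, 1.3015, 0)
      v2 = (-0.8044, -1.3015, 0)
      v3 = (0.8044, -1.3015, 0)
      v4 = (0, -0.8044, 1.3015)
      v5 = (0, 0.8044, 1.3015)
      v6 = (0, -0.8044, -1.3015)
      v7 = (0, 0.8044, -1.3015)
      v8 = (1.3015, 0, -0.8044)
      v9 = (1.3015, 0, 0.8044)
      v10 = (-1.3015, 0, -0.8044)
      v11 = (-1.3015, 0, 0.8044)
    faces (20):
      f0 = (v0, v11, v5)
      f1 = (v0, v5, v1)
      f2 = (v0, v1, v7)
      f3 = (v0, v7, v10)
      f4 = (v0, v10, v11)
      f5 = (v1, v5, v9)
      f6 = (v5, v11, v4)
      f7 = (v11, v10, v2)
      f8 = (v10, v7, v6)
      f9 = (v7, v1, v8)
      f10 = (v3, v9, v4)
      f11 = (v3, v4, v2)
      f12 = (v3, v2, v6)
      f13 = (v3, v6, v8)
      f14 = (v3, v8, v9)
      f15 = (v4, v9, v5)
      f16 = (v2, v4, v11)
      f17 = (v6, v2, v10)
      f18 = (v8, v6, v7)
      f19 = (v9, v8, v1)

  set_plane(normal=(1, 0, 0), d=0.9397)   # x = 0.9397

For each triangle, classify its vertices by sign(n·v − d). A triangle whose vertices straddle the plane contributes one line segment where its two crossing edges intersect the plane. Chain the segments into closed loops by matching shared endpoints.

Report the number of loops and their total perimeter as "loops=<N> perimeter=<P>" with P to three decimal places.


Straddling triangles (8 of 20):
  (v1,v5,v9) [--+] → (0.9397, 0.223613, 0.942587)–(0.9397, 0.94726, 0.21894)  len=1.0234
  (v7,v1,v8) [--+] → (0.9397, 0.94726, -0.21894)–(0.9397, 0.223613, -0.942587)  len=1.0234
  (v3,v9,v4) [-+-] → (0.9397, -0.94726, 0.21894)–(0.9397, -0.223613, 0.942587)  len=1.0234
  (v3,v6,v8) [--+] → (0.9397, -0.223613, -0.942587)–(0.9397, -0.94726, -0.21894)  len=1.0234
  (v3,v8,v9) [-++] → (0.9397, -0.94726, -0.21894)–(0.9397, -0.94726, 0.21894)  len=0.4379
  (v4,v9,v5) [-+-] → (0.9397, -0.223613, 0.942587)–(0.9397, 0.223613, 0.942587)  len=0.4472
  (v8,v6,v7) [+--] → (0.9397, -0.223613, -0.942587)–(0.9397, 0.223613, -0.942587)  len=0.4472
  (v9,v8,v1) [++-] → (0.9397, 0.94726, -0.21894)–(0.9397, 0.94726, 0.21894)  len=0.4379

Chained into 1 loop(s):
  loop 1: 8 segments, perimeter = 5.8638
Total perimeter = 5.864

loops=1 perimeter=5.864


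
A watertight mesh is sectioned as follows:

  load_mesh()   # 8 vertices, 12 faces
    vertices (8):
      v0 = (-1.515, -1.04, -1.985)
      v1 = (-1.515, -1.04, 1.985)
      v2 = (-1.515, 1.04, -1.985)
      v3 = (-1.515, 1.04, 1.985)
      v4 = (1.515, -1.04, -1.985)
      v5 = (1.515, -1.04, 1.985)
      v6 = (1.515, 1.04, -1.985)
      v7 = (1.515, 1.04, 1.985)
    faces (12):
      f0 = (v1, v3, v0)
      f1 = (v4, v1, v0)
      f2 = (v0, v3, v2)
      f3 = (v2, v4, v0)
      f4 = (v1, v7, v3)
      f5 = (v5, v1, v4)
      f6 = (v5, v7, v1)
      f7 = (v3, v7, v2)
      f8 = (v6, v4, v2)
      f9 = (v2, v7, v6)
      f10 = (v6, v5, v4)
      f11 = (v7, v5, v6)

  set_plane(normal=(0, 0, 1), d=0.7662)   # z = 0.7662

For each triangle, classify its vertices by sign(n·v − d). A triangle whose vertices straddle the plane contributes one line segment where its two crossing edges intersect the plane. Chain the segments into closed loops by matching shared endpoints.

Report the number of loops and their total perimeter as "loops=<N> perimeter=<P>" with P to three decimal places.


Straddling triangles (8 of 12):
  (v1,v3,v0) [++-] → (-1.515, 0.401435, 0.7662)–(-1.515, -1.04, 0.7662)  len=1.4414
  (v4,v1,v0) [-+-] → (-0.584782, -1.04, 0.7662)–(-1.515, -1.04, 0.7662)  len=0.9302
  (v0,v3,v2) [-+-] → (-1.515, 0.401435, 0.7662)–(-1.515, 1.04, 0.7662)  len=0.6386
  (v5,v1,v4) [++-] → (-0.584782, -1.04, 0.7662)–(1.515, -1.04, 0.7662)  len=2.0998
  (v3,v7,v2) [++-] → (0.584782, 1.04, 0.7662)–(-1.515, 1.04, 0.7662)  len=2.0998
  (v2,v7,v6) [-+-] → (0.584782, 1.04, 0.7662)–(1.515, 1.04, 0.7662)  len=0.9302
  (v6,v5,v4) [-+-] → (1.515, -0.401435, 0.7662)–(1.515, -1.04, 0.7662)  len=0.6386
  (v7,v5,v6) [++-] → (1.515, -0.401435, 0.7662)–(1.515, 1.04, 0.7662)  len=1.4414

Chained into 1 loop(s):
  loop 1: 8 segments, perimeter = 10.2200
Total perimeter = 10.220

loops=1 perimeter=10.220


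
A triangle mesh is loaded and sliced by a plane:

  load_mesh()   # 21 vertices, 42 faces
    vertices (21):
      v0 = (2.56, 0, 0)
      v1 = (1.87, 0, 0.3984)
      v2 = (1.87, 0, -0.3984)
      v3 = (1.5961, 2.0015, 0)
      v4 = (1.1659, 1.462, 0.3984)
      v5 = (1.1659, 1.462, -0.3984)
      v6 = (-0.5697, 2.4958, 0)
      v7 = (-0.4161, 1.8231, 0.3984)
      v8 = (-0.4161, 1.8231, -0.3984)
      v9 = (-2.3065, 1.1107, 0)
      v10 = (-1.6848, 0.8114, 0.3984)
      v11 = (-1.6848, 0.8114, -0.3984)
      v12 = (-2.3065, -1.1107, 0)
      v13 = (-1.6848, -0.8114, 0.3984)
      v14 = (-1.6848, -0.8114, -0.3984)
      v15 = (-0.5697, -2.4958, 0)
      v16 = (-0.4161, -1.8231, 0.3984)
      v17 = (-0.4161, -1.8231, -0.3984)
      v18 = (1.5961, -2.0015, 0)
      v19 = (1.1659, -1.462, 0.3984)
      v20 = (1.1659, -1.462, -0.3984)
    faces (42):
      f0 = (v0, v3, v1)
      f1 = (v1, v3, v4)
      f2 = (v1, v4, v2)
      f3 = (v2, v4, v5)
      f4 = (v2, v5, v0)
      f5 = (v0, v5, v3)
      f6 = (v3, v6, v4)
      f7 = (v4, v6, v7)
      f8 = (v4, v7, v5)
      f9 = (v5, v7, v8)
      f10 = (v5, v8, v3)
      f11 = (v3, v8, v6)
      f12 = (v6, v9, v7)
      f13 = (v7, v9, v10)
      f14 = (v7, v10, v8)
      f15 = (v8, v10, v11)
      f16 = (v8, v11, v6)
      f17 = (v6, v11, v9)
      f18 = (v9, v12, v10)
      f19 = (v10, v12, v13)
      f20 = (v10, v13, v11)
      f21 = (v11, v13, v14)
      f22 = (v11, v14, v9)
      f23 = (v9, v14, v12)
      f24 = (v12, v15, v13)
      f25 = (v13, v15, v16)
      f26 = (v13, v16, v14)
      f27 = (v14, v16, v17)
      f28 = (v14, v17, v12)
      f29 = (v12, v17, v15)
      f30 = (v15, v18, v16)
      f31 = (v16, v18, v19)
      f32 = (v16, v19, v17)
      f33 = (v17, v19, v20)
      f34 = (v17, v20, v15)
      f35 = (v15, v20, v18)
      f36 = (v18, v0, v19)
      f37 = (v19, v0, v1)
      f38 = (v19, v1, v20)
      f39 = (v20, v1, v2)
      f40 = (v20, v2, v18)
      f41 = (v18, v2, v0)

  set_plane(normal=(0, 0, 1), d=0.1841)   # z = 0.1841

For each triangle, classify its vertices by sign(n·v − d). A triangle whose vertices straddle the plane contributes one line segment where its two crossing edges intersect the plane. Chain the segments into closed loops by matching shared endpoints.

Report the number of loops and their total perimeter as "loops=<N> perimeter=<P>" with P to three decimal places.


loops=2 perimeter=24.973

Straddling triangles (28 of 42):
  (v0,v3,v1) [--+] → (1.72267, 1.07661, 0.1841)–(2.24115, 0, 0.1841)  len=1.1950
  (v1,v3,v4) [+-+] → (1.72267, 1.07661, 0.1841)–(1.39731, 1.7522, 0.1841)  len=0.7499
  (v1,v4,v2) [++-] → (1.35527, 1.06879, 0.1841)–(1.87, 0, 0.1841)  len=1.1863
  (v2,v4,v5) [-+-] → (1.35527, 1.06879, 0.1841)–(1.1659, 1.462, 0.1841)  len=0.4364
  (v3,v6,v4) [--+] → (0.232318, 2.01808, 0.1841)–(1.39731, 1.7522, 0.1841)  len=1.1949
  (v4,v6,v7) [+-+] → (0.232318, 2.01808, 0.1841)–(-0.498722, 2.18495, 0.1841)  len=0.7498
  (v4,v7,v5) [++-] → (0.00938017, 1.72598, 0.1841)–(1.1659, 1.462, 0.1841)  len=1.1863
  (v5,v7,v8) [-+-] → (0.00938017, 1.72598, 0.1841)–(-0.4161, 1.8231, 0.1841)  len=0.4364
  (v6,v9,v7) [--+] → (-1.43295, 1.4399, 0.1841)–(-0.498722, 2.18495, 0.1841)  len=1.1949
  (v7,v9,v10) [+-+] → (-1.43295, 1.4399, 0.1841)–(-2.01921, 0.972394, 0.1841)  len=0.7498
  (v7,v10,v8) [++-] → (-1.34358, 1.0835, 0.1841)–(-0.4161, 1.8231, 0.1841)  len=1.1863
  (v8,v10,v11) [-+-] → (-1.34358, 1.0835, 0.1841)–(-1.6848, 0.8114, 0.1841)  len=0.4364
  (v9,v12,v10) [--+] → (-2.01921, -0.222501, 0.1841)–(-2.01921, 0.972394, 0.1841)  len=1.1949
  (v10,v12,v13) [+-+] → (-2.01921, -0.222501, 0.1841)–(-2.01921, -0.972394, 0.1841)  len=0.7499
  (v10,v13,v11) [++-] → (-1.6848, -0.374947, 0.1841)–(-1.6848, 0.8114, 0.1841)  len=1.1863
  (v11,v13,v14) [-+-] → (-1.6848, -0.374947, 0.1841)–(-1.6848, -0.8114, 0.1841)  len=0.4365
  (v12,v15,v13) [--+] → (-1.08499, -1.71744, 0.1841)–(-2.01921, -0.972394, 0.1841)  len=1.1949
  (v13,v15,v16) [+-+] → (-1.08499, -1.71744, 0.1841)–(-0.498722, -2.18495, 0.1841)  len=0.7498
  (v13,v16,v14) [++-] → (-0.757318, -1.551, 0.1841)–(-1.6848, -0.8114, 0.1841)  len=1.1863
  (v14,v16,v17) [-+-] → (-0.757318, -1.551, 0.1841)–(-0.4161, -1.8231, 0.1841)  len=0.4364
  (v15,v18,v16) [--+] → (0.666266, -1.91906, 0.1841)–(-0.498722, -2.18495, 0.1841)  len=1.1949
  (v16,v18,v19) [+-+] → (0.666266, -1.91906, 0.1841)–(1.39731, -1.7522, 0.1841)  len=0.7498
  (v16,v19,v17) [++-] → (0.74042, -1.55912, 0.1841)–(-0.4161, -1.8231, 0.1841)  len=1.1863
  (v17,v19,v20) [-+-] → (0.74042, -1.55912, 0.1841)–(1.1659, -1.462, 0.1841)  len=0.4364
  (v18,v0,v19) [--+] → (1.91579, -0.675588, 0.1841)–(1.39731, -1.7522, 0.1841)  len=1.1950
  (v19,v0,v1) [+-+] → (1.91579, -0.675588, 0.1841)–(2.24115, 0, 0.1841)  len=0.7499
  (v19,v1,v20) [++-] → (1.68063, -0.393206, 0.1841)–(1.1659, -1.462, 0.1841)  len=1.1863
  (v20,v1,v2) [-+-] → (1.68063, -0.393206, 0.1841)–(1.87, 0, 0.1841)  len=0.4364

Chained into 2 loop(s):
  loop 1: 14 segments, perimeter = 13.6135
  loop 2: 14 segments, perimeter = 11.3590
Total perimeter = 24.973


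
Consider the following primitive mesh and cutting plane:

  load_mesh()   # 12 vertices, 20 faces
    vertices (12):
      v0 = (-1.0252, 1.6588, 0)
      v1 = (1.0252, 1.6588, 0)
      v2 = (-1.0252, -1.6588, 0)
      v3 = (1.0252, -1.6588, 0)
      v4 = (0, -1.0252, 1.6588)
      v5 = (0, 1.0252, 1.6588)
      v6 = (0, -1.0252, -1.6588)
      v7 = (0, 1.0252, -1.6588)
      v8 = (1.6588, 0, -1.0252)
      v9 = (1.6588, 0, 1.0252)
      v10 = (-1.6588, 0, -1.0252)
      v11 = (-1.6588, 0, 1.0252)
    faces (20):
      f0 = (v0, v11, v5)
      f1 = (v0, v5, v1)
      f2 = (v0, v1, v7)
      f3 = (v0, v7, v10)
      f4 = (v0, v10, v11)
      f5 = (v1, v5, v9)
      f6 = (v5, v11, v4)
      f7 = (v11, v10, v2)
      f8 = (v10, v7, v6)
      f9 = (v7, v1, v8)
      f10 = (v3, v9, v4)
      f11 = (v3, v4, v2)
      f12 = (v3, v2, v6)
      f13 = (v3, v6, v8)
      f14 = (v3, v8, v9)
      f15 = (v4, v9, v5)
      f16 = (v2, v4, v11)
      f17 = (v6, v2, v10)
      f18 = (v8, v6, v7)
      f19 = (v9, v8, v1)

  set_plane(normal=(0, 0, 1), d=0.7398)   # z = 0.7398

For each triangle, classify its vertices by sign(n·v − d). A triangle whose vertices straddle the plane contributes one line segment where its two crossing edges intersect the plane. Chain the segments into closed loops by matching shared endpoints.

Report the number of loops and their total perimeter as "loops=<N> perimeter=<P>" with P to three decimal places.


loops=1 perimeter=9.422

Straddling triangles (10 of 20):
  (v0,v11,v5) [-++] → (-1.48242, 0.461785, 0.7398)–(-0.567976, 1.37622, 0.7398)  len=1.2932
  (v0,v5,v1) [-+-] → (-0.567976, 1.37622, 0.7398)–(0.567976, 1.37622, 0.7398)  len=1.1360
  (v0,v10,v11) [--+] → (-1.6588, 0, 0.7398)–(-1.48242, 0.461785, 0.7398)  len=0.4943
  (v1,v5,v9) [-++] → (0.567976, 1.37622, 0.7398)–(1.48242, 0.461785, 0.7398)  len=1.2932
  (v11,v10,v2) [+--] → (-1.6588, 0, 0.7398)–(-1.48242, -0.461785, 0.7398)  len=0.4943
  (v3,v9,v4) [-++] → (1.48242, -0.461785, 0.7398)–(0.567976, -1.37622, 0.7398)  len=1.2932
  (v3,v4,v2) [-+-] → (0.567976, -1.37622, 0.7398)–(-0.567976, -1.37622, 0.7398)  len=1.1360
  (v3,v8,v9) [--+] → (1.6588, 0, 0.7398)–(1.48242, -0.461785, 0.7398)  len=0.4943
  (v2,v4,v11) [-++] → (-0.567976, -1.37622, 0.7398)–(-1.48242, -0.461785, 0.7398)  len=1.2932
  (v9,v8,v1) [+--] → (1.6588, 0, 0.7398)–(1.48242, 0.461785, 0.7398)  len=0.4943

Chained into 1 loop(s):
  loop 1: 10 segments, perimeter = 9.4221
Total perimeter = 9.422


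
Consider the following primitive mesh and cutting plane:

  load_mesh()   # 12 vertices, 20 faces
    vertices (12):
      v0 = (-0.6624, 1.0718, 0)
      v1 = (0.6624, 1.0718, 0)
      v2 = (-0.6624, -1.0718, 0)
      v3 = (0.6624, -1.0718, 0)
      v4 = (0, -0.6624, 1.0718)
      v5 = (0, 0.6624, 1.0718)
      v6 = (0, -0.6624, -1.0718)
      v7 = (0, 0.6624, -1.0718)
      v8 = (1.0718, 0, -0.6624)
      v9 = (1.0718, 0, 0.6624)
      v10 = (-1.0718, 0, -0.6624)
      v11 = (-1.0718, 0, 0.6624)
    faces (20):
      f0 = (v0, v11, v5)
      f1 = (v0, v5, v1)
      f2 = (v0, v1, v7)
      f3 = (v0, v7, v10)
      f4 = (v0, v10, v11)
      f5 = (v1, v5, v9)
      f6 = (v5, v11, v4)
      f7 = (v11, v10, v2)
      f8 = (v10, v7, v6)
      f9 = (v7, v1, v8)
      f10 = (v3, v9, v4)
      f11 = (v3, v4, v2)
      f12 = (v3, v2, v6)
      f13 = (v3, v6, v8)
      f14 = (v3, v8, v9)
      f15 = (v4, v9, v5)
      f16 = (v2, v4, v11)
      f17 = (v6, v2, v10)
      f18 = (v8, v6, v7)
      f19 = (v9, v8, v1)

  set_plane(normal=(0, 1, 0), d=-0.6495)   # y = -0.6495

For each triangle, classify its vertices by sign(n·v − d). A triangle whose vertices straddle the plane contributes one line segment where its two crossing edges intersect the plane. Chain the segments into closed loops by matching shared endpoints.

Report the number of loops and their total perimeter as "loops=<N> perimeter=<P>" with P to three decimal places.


Straddling triangles (10 of 20):
  (v5,v11,v4) [++-] → (-0.0208729, -0.6495, 1.06383)–(0, -0.6495, 1.0718)  len=0.0223
  (v11,v10,v2) [++-] → (-0.823708, -0.6495, -0.260992)–(-0.823708, -0.6495, 0.260992)  len=0.5220
  (v10,v7,v6) [++-] → (0, -0.6495, -1.0718)–(-0.0208729, -0.6495, -1.06383)  len=0.0223
  (v3,v9,v4) [-+-] → (0.823708, -0.6495, 0.260992)–(0.0208729, -0.6495, 1.06383)  len=1.1354
  (v3,v6,v8) [--+] → (0.0208729, -0.6495, -1.06383)–(0.823708, -0.6495, -0.260992)  len=1.1354
  (v3,v8,v9) [-++] → (0.823708, -0.6495, -0.260992)–(0.823708, -0.6495, 0.260992)  len=0.5220
  (v4,v9,v5) [-++] → (0.0208729, -0.6495, 1.06383)–(0, -0.6495, 1.0718)  len=0.0223
  (v2,v4,v11) [--+] → (-0.0208729, -0.6495, 1.06383)–(-0.823708, -0.6495, 0.260992)  len=1.1354
  (v6,v2,v10) [--+] → (-0.823708, -0.6495, -0.260992)–(-0.0208729, -0.6495, -1.06383)  len=1.1354
  (v8,v6,v7) [+-+] → (0.0208729, -0.6495, -1.06383)–(0, -0.6495, -1.0718)  len=0.0223

Chained into 1 loop(s):
  loop 1: 10 segments, perimeter = 5.6749
Total perimeter = 5.675

loops=1 perimeter=5.675
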